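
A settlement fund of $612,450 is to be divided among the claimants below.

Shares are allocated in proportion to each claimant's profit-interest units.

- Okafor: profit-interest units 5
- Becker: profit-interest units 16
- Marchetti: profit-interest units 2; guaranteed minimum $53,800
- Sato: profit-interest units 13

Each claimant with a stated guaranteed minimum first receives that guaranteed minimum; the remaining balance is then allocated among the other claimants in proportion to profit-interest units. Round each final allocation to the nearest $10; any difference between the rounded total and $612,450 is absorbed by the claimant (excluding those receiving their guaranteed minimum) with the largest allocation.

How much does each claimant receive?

Fund the minimums — Marchetti $53,800. Residual $558,650.
Residual split over remaining profit-interest units 34: Okafor 82,154.41 → $82,150; Becker 262,894.12 → $262,890; Sato 213,601.47 → $213,600.
Rounding difference +$10 applied to Becker → $262,900.

Okafor: $82,150; Becker: $262,900; Marchetti: $53,800; Sato: $213,600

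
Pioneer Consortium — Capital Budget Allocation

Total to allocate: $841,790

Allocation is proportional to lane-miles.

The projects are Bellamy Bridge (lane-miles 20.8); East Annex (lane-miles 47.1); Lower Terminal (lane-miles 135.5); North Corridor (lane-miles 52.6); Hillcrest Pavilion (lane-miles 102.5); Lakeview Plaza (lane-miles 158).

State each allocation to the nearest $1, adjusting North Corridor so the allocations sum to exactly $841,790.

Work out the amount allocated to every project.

Combined lane-miles = 516.5.
Unrounded shares: Bellamy Bridge 20.8/516.5 × $841,790 = 33,899.77; East Annex 47.1/516.5 × $841,790 = 76,763.42; Lower Terminal 135.5/516.5 × $841,790 = 220,837.45; North Corridor 52.6/516.5 × $841,790 = 85,727.31; Hillcrest Pavilion 102.5/516.5 × $841,790 = 167,054.16; Lakeview Plaza 158/516.5 × $841,790 = 257,507.88.
After rounding ($1): Bellamy Bridge $33,900; East Annex $76,763; Lower Terminal $220,837; North Corridor $85,727; Hillcrest Pavilion $167,054; Lakeview Plaza $257,508. Sum = $841,789.
Difference $841,790 − $841,789 = +$1 applied to North Corridor: North Corridor becomes $85,728.

Bellamy Bridge: $33,900; East Annex: $76,763; Lower Terminal: $220,837; North Corridor: $85,728; Hillcrest Pavilion: $167,054; Lakeview Plaza: $257,508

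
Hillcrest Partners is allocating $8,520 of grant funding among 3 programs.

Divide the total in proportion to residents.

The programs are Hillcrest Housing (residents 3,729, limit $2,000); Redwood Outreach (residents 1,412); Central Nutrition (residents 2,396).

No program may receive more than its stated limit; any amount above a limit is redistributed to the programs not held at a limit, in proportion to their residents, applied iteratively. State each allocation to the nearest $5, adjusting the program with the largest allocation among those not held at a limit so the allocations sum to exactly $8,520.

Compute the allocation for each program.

Hillcrest Housing: $2,000 · Redwood Outreach: $2,420 · Central Nutrition: $4,100

Sum of residents: 7,537.
Proportional shares (ignoring caps): Hillcrest Housing 4,215.35; Redwood Outreach 1,596.16; Central Nutrition 2,708.49.
Capped: Hillcrest Housing ($2,000); residual $6,520 reallocated over remaining residents 3,808.
Shares after redistribution: Redwood Outreach 2,417.61 → $2,420; Central Nutrition 4,102.39 → $4,100.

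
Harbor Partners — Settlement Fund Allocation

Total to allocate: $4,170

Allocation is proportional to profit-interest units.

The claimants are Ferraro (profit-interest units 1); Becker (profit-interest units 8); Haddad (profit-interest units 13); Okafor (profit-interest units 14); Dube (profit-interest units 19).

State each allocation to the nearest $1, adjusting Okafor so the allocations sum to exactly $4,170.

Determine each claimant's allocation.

Profit-interest units total: 55.
Raw shares: Ferraro 1/55 × $4,170 = 75.82; Becker 8/55 × $4,170 = 606.55; Haddad 13/55 × $4,170 = 985.64; Okafor 14/55 × $4,170 = 1,061.45; Dube 19/55 × $4,170 = 1,440.55.
Rounded to nearest $1: Ferraro $76; Becker $607; Haddad $986; Okafor $1,061; Dube $1,441. Sum = $4,171.
Difference $4,170 − $4,171 = −$1 applied to Okafor: Okafor becomes $1,060.

Ferraro: $76 | Becker: $607 | Haddad: $986 | Okafor: $1,060 | Dube: $1,441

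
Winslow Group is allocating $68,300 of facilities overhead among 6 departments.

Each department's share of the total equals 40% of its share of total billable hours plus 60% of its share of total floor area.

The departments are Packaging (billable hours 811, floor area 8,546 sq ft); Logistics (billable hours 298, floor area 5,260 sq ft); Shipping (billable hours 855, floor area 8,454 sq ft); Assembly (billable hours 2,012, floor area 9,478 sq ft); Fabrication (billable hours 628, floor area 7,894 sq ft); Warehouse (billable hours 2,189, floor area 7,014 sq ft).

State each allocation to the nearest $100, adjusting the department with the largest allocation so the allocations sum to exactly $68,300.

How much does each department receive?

Totals — billable hours 6,793, floor area 46,646.
Composite weights (40% billable hours + 60% floor area): Packaging 0.1577; Logistics 0.0852; Shipping 0.1591; Assembly 0.2404; Fabrication 0.1385; Warehouse 0.2191.
Unrounded shares: Packaging 10,769.60; Logistics 5,819.57; Shipping 10,865.74; Assembly 16,418.56; Fabrication 9,460.81; Warehouse 14,965.71.
At nearest $100: Packaging $10,800; Logistics $5,800; Shipping $10,900; Assembly $16,400; Fabrication $9,500; Warehouse $15,000. Sum = $68,400.
Difference $68,300 − $68,400 = −$100 applied to largest allocation (Assembly): Assembly becomes $16,300.

Packaging: $10,800 · Logistics: $5,800 · Shipping: $10,900 · Assembly: $16,300 · Fabrication: $9,500 · Warehouse: $15,000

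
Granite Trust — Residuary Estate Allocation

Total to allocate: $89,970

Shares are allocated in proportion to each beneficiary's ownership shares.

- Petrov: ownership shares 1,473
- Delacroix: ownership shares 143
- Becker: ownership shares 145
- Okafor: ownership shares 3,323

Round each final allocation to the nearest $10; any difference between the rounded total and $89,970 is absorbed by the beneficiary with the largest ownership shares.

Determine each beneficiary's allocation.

Combined ownership shares = 1,473 + 143 + 145 + 3,323 = 5,084.
Pro-rata amounts: Petrov 26,067.23; Delacroix 2,530.63; Becker 2,566.02; Okafor 58,806.12.
After rounding ($10): Petrov $26,070; Delacroix $2,530; Becker $2,570; Okafor $58,810. Sum = $89,980.
Difference $89,970 − $89,980 = −$10 applied to largest ownership shares (Okafor): Okafor becomes $58,800.

Petrov: $26,070; Delacroix: $2,530; Becker: $2,570; Okafor: $58,800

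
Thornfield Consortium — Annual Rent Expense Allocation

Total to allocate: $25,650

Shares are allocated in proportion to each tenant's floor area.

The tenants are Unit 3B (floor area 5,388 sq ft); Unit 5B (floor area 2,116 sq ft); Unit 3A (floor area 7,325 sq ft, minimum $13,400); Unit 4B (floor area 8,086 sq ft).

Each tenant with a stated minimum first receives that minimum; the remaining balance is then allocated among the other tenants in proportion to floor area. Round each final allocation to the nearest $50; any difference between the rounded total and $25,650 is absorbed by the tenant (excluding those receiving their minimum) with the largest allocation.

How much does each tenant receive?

Unit 3B: $4,250 | Unit 5B: $1,650 | Unit 3A: $13,400 | Unit 4B: $6,350

Guaranteed amounts: Unit 3A $13,400. Remaining pool $12,250.
Remaining pool split over remaining floor area 15,590: Unit 3B 4,233.68 → $4,250; Unit 5B 1,662.67 → $1,650; Unit 4B 6,353.66 → $6,350.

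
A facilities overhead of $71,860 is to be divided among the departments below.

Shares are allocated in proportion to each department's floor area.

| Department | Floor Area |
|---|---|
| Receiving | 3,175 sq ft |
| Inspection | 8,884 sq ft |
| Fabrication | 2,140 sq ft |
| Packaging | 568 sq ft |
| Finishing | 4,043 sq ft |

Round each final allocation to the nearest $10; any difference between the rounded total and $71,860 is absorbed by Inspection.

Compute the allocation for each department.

Total floor area = 18,810.
Proportional shares: Receiving 3,175/18,810 × $71,860 = 12,129.48; Inspection 8,884/18,810 × $71,860 = 33,939.62; Fabrication 2,140/18,810 × $71,860 = 8,175.46; Packaging 568/18,810 × $71,860 = 2,169.94; Finishing 4,043/18,810 × $71,860 = 15,445.51.
At nearest $10: Receiving $12,130; Inspection $33,940; Fabrication $8,180; Packaging $2,170; Finishing $15,450. Sum = $71,870.
Difference $71,860 − $71,870 = −$10 applied to Inspection: Inspection becomes $33,930.

Receiving: $12,130 | Inspection: $33,930 | Fabrication: $8,180 | Packaging: $2,170 | Finishing: $15,450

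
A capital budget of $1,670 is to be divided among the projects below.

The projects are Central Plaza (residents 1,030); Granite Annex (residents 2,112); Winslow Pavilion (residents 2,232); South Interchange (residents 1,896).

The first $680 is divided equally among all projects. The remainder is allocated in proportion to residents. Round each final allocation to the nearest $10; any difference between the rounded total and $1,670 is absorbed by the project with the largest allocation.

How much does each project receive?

Central Plaza: $310 | Granite Annex: $460 | Winslow Pavilion: $470 | South Interchange: $430

First tranche $680 split equally: $170 each.
Remainder $990 by residents (total 7,270): Central Plaza 140.26 → $140; Granite Annex 287.60 → $290; Winslow Pavilion 303.94 → $300; South Interchange 258.19 → $260.
Totals: Central Plaza $170 + $140 = $310; Granite Annex $170 + $290 = $460; Winslow Pavilion $170 + $300 = $470; South Interchange $170 + $260 = $430.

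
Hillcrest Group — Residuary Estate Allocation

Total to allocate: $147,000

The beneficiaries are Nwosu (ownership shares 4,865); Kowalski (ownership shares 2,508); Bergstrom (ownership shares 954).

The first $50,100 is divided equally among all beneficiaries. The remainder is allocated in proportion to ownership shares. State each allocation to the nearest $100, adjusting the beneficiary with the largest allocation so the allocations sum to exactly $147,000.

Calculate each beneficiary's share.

Nwosu: $73,300; Kowalski: $45,900; Bergstrom: $27,800

First tranche $50,100 split equally: $16,700 each.
Remainder $96,900 by ownership shares (total 8,327): Nwosu 56,613.25 → $56,600; Kowalski 29,185.20 → $29,200; Bergstrom 11,101.55 → $11,100.
Totals: Nwosu $16,700 + $56,600 = $73,300; Kowalski $16,700 + $29,200 = $45,900; Bergstrom $16,700 + $11,100 = $27,800.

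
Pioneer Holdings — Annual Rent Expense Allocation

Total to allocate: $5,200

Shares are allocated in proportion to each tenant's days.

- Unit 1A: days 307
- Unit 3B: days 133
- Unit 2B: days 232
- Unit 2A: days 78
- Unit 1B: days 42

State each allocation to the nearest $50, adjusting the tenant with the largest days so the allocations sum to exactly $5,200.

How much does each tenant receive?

Days total: 792.
Unrounded shares: Unit 1A 307/792 × $5,200 = 2,015.66; Unit 3B 133/792 × $5,200 = 873.23; Unit 2B 232/792 × $5,200 = 1,523.23; Unit 2A 78/792 × $5,200 = 512.12; Unit 1B 42/792 × $5,200 = 275.76.
At nearest $50: Unit 1A $2,000; Unit 3B $850; Unit 2B $1,500; Unit 2A $500; Unit 1B $300. Sum = $5,150.
Difference $5,200 − $5,150 = +$50 applied to largest days (Unit 1A): Unit 1A becomes $2,050.

Unit 1A: $2,050 · Unit 3B: $850 · Unit 2B: $1,500 · Unit 2A: $500 · Unit 1B: $300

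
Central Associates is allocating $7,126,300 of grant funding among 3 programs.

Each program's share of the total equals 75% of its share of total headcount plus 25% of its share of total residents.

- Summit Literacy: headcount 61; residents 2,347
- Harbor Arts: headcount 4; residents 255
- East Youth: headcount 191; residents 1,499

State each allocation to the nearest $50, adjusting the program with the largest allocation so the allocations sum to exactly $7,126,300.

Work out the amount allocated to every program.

Summit Literacy: $2,293,150 | Harbor Arts: $194,300 | East Youth: $4,638,850

Totals — headcount 256, residents 4,101.
Composite weights (75% headcount + 25% residents): Summit Literacy 0.3218; Harbor Arts 0.0273; East Youth 0.6510.
Unrounded shares: Summit Literacy 2,293,142.13; Harbor Arts 194,289.58; East Youth 4,638,868.29.
After rounding ($50): Summit Literacy $2,293,150; Harbor Arts $194,300; East Youth $4,638,850. Sum = $7,126,300.
No rounding difference to absorb.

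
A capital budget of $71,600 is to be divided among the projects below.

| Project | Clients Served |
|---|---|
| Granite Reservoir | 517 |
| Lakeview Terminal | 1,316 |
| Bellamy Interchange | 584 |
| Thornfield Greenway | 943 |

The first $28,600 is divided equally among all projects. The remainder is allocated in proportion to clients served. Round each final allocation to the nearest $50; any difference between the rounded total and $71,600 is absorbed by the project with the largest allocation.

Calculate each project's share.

$28,600 shared equally gives $7,150 per project.
Remainder $43,000 by clients served (total 3,360): Granite Reservoir 6,616.37 → $6,600; Lakeview Terminal 16,841.67 → $16,850; Bellamy Interchange 7,473.81 → $7,450; Thornfield Greenway 12,068.15 → $12,050.
Rounding difference +$50 on remainder applied to Lakeview Terminal.
Totals: Granite Reservoir $7,150 + $6,600 = $13,750; Lakeview Terminal $7,150 + $16,900 = $24,050; Bellamy Interchange $7,150 + $7,450 = $14,600; Thornfield Greenway $7,150 + $12,050 = $19,200.

Granite Reservoir: $13,750; Lakeview Terminal: $24,050; Bellamy Interchange: $14,600; Thornfield Greenway: $19,200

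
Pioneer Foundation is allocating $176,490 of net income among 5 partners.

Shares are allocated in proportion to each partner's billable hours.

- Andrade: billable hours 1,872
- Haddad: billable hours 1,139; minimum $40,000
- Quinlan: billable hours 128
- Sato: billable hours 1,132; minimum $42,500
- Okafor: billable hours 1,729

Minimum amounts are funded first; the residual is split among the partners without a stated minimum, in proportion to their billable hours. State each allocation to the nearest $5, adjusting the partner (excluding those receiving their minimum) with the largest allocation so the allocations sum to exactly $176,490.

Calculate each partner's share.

Fund the minimums — Haddad $40,000; Sato $42,500. Remaining pool $93,990.
Remaining pool split over remaining billable hours 3,729: Andrade 47,184.04 → $47,185; Quinlan 3,226.26 → $3,225; Okafor 43,579.70 → $43,580.

Andrade: $47,185; Haddad: $40,000; Quinlan: $3,225; Sato: $42,500; Okafor: $43,580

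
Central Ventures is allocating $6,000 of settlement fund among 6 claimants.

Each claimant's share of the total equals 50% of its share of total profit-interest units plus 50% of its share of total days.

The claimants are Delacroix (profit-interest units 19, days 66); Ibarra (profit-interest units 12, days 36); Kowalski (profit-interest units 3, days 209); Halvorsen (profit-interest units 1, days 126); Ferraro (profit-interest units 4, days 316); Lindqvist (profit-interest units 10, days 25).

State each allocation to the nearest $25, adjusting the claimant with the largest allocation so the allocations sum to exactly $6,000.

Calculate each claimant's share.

Profit-interest units total 49; days total 778.
Composite weights (50% profit-interest units + 50% days): Delacroix 0.2363; Ibarra 0.1456; Kowalski 0.1649; Halvorsen 0.0912; Ferraro 0.2439; Lindqvist 0.1181.
Proportional shares: Delacroix 1,417.76; Ibarra 873.51; Kowalski 989.59; Halvorsen 547.09; Ferraro 1,463.41; Lindqvist 708.65.
After rounding ($25): Delacroix $1,425; Ibarra $875; Kowalski $1,000; Halvorsen $550; Ferraro $1,475; Lindqvist $700. Sum = $6,025.
Difference $6,000 − $6,025 = −$25 applied to largest allocation (Ferraro): Ferraro becomes $1,450.

Delacroix: $1,425; Ibarra: $875; Kowalski: $1,000; Halvorsen: $550; Ferraro: $1,450; Lindqvist: $700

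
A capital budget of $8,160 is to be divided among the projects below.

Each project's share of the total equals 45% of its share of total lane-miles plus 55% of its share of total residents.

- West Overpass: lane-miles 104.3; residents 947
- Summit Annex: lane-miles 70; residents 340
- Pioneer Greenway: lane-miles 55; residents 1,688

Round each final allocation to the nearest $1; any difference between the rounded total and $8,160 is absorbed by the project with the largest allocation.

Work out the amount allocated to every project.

Lane-miles total 229.3; residents total 2,975.
Composite weights (45% lane-miles + 55% residents): West Overpass 0.3798; Summit Annex 0.2002; Pioneer Greenway 0.4200.
Raw shares: West Overpass 3,098.87; Summit Annex 1,633.89; Pioneer Greenway 3,427.24.
Rounded to nearest $1: West Overpass $3,099; Summit Annex $1,634; Pioneer Greenway $3,427. Sum = $8,160.
Sum already equals the total — no adjustment.

West Overpass: $3,099 · Summit Annex: $1,634 · Pioneer Greenway: $3,427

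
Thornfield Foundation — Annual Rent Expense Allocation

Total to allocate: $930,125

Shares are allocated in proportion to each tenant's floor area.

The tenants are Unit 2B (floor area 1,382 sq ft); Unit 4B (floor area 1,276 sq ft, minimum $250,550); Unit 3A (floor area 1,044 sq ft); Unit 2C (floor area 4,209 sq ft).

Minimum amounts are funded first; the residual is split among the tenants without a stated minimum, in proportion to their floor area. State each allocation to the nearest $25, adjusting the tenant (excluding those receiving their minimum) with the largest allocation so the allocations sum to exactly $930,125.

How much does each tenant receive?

Guaranteed amounts: Unit 4B $250,550. Residual $679,575.
Residual split over remaining floor area 6,635: Unit 2B 141,548.25 → $141,550; Unit 3A 106,929.36 → $106,925; Unit 2C 431,097.39 → $431,100.

Unit 2B: $141,550 · Unit 4B: $250,550 · Unit 3A: $106,925 · Unit 2C: $431,100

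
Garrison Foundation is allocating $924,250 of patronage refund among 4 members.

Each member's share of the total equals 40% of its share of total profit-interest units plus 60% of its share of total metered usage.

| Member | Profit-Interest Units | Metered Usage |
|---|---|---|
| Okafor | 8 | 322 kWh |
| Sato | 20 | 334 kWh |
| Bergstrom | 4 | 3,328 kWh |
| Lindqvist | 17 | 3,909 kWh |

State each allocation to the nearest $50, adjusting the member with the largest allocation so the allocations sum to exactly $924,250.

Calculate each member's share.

Profit-interest units total 49; metered usage total 7,893.
Composite weights (40% profit-interest units + 60% metered usage): Okafor 0.0898; Sato 0.1887; Bergstrom 0.2856; Lindqvist 0.4359.
Unrounded shares: Okafor 82,982.41; Sato 174,364.28; Bergstrom 263,999.74; Lindqvist 402,903.57.
Rounded to nearest $50: Okafor $83,000; Sato $174,350; Bergstrom $264,000; Lindqvist $402,900. Sum = $924,250.
Sum already equals the total — no adjustment.

Okafor: $83,000 | Sato: $174,350 | Bergstrom: $264,000 | Lindqvist: $402,900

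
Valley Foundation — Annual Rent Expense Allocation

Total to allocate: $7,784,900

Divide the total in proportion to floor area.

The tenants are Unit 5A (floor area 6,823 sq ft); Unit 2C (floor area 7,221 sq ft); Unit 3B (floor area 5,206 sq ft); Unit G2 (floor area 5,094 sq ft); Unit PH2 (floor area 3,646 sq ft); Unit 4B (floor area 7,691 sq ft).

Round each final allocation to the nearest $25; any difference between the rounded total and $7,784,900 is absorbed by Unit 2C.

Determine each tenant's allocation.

Unit 5A: $1,488,650; Unit 2C: $1,575,500; Unit 3B: $1,135,850; Unit G2: $1,111,400; Unit PH2: $795,475; Unit 4B: $1,678,025

Floor area total: 35,681.
Raw shares: Unit 5A 6,823/35,681 × $7,784,900 = 1,488,645.85; Unit 2C 7,221/35,681 × $7,784,900 = 1,575,481.71; Unit 3B 5,206/35,681 × $7,784,900 = 1,135,847.91; Unit G2 5,094/35,681 × $7,784,900 = 1,111,411.69; Unit PH2 3,646/35,681 × $7,784,900 = 795,486.26; Unit 4B 7,691/35,681 × $7,784,900 = 1,678,026.57.
After rounding ($25): Unit 5A $1,488,650; Unit 2C $1,575,475; Unit 3B $1,135,850; Unit G2 $1,111,400; Unit PH2 $795,475; Unit 4B $1,678,025. Sum = $7,784,875.
Difference $7,784,900 − $7,784,875 = +$25 applied to Unit 2C: Unit 2C becomes $1,575,500.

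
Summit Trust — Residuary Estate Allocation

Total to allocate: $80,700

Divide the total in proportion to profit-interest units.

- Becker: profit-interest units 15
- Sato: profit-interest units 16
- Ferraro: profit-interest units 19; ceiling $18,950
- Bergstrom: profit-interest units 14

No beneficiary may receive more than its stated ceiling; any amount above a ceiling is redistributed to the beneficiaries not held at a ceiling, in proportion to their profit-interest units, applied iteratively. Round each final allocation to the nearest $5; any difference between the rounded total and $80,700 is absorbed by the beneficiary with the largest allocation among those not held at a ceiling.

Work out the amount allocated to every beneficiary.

Combined profit-interest units = 64.
Unconstrained shares: Becker 18,914.06; Sato 20,175.00; Ferraro 23,957.81; Bergstrom 17,653.12.
Cap binds for Ferraro ($18,950); balance $61,750 reallocated over remaining profit-interest units 45.
Remaining shares: Becker 20,583.33 → $20,585; Sato 21,955.56 → $21,955; Bergstrom 19,211.11 → $19,210.

Becker: $20,585; Sato: $21,955; Ferraro: $18,950; Bergstrom: $19,210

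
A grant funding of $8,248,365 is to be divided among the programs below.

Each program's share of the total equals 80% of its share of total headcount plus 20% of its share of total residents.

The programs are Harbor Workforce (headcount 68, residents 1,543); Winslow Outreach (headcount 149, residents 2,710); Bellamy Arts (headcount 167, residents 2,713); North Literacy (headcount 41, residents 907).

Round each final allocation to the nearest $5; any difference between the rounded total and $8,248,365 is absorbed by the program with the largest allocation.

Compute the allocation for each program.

Harbor Workforce: $1,379,105 · Winslow Outreach: $2,881,265 · Bellamy Arts: $3,161,365 · North Literacy: $826,630

Headcount total 425; residents total 7,873.
Blended shares (80% headcount + 20% residents): Harbor Workforce 0.1672; Winslow Outreach 0.3493; Bellamy Arts 0.3833; North Literacy 0.1002.
Unrounded shares: Harbor Workforce 1,379,104.00; Winslow Outreach 2,881,264.99; Bellamy Arts 3,161,367.61; North Literacy 826,628.40.
After rounding ($5): Harbor Workforce $1,379,105; Winslow Outreach $2,881,265; Bellamy Arts $3,161,370; North Literacy $826,630. Sum = $8,248,370.
Difference $8,248,365 − $8,248,370 = −$5 applied to largest allocation (Bellamy Arts): Bellamy Arts becomes $3,161,365.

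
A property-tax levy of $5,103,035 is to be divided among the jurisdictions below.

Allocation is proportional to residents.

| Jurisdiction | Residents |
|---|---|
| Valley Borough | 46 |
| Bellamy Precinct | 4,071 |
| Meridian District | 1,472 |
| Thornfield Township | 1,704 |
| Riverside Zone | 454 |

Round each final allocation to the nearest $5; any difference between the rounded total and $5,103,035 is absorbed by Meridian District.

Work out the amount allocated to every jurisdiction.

Valley Borough: $30,300; Bellamy Precinct: $2,681,615; Meridian District: $969,620; Thornfield Township: $1,122,445; Riverside Zone: $299,055

Residents total: 7,747.
Pro-rata amounts: Valley Borough 46/7,747 × $5,103,035 = 30,300.71; Bellamy Precinct 4,071/7,747 × $5,103,035 = 2,681,612.95; Meridian District 1,472/7,747 × $5,103,035 = 969,622.76; Thornfield Township 1,704/7,747 × $5,103,035 = 1,122,443.74; Riverside Zone 454/7,747 × $5,103,035 = 299,054.85.
At nearest $5: Valley Borough $30,300; Bellamy Precinct $2,681,615; Meridian District $969,625; Thornfield Township $1,122,445; Riverside Zone $299,055. Sum = $5,103,040.
Difference $5,103,035 − $5,103,040 = −$5 applied to Meridian District: Meridian District becomes $969,620.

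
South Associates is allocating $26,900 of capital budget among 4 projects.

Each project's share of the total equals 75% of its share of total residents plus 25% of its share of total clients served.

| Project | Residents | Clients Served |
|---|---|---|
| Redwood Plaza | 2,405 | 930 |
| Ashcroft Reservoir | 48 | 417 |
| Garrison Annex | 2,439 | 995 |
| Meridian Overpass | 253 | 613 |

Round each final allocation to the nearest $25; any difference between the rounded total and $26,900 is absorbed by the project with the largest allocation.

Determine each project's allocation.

Residents total 5,145; clients served total 2,955.
Blended shares (75% residents + 25% clients served): Redwood Plaza 0.4293; Ashcroft Reservoir 0.0423; Garrison Annex 0.4397; Meridian Overpass 0.0887.
Pro-rata amounts: Redwood Plaza 11,547.18; Ashcroft Reservoir 1,137.23; Garrison Annex 11,828.43; Meridian Overpass 2,387.15.
After rounding ($25): Redwood Plaza $11,550; Ashcroft Reservoir $1,125; Garrison Annex $11,825; Meridian Overpass $2,375. Sum = $26,875.
Difference $26,900 − $26,875 = +$25 applied to largest allocation (Garrison Annex): Garrison Annex becomes $11,850.

Redwood Plaza: $11,550; Ashcroft Reservoir: $1,125; Garrison Annex: $11,850; Meridian Overpass: $2,375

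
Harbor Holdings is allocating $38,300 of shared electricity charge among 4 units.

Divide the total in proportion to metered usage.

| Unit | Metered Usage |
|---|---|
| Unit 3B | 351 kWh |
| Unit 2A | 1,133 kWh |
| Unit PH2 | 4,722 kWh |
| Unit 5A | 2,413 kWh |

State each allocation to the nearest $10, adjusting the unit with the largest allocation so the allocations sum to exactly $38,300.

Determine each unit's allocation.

Unit 3B: $1,560 | Unit 2A: $5,030 | Unit PH2: $20,990 | Unit 5A: $10,720

Metered usage total: 8,619.
Raw shares: Unit 3B 351/8,619 × $38,300 = 1,559.73; Unit 2A 1,133/8,619 × $38,300 = 5,034.68; Unit PH2 4,722/8,619 × $38,300 = 20,983.01; Unit 5A 2,413/8,619 × $38,300 = 10,722.58.
After rounding ($10): Unit 3B $1,560; Unit 2A $5,030; Unit PH2 $20,980; Unit 5A $10,720. Sum = $38,290.
Difference $38,300 − $38,290 = +$10 applied to largest allocation (Unit PH2): Unit PH2 becomes $20,990.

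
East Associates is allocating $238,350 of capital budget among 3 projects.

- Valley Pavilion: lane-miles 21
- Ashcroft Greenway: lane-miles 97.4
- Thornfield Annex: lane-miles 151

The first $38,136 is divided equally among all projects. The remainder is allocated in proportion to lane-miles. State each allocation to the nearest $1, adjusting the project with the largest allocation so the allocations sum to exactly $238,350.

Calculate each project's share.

Valley Pavilion: $28,319; Ashcroft Greenway: $85,098; Thornfield Annex: $124,933

Equal tier: $38,136 ÷ 3 = $12,712 apiece.
Remainder $200,214 by lane-miles (total 269.4): Valley Pavilion 15,606.88 → $15,607; Ashcroft Greenway 72,386.20 → $72,386; Thornfield Annex 112,220.91 → $112,221.
Totals: Valley Pavilion $12,712 + $15,607 = $28,319; Ashcroft Greenway $12,712 + $72,386 = $85,098; Thornfield Annex $12,712 + $112,221 = $124,933.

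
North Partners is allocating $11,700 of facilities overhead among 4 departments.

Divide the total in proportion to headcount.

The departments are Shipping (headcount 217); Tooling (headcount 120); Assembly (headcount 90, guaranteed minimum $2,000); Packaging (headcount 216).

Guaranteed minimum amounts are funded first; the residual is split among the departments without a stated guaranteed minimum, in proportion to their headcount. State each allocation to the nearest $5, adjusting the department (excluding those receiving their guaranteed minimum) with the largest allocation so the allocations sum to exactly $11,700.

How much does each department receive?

Shipping: $3,805 | Tooling: $2,105 | Assembly: $2,000 | Packaging: $3,790

Minimums first: Assembly $2,000. Residual $9,700.
Residual split over remaining headcount 553: Shipping 3,806.33 → $3,805; Tooling 2,104.88 → $2,105; Packaging 3,788.79 → $3,790.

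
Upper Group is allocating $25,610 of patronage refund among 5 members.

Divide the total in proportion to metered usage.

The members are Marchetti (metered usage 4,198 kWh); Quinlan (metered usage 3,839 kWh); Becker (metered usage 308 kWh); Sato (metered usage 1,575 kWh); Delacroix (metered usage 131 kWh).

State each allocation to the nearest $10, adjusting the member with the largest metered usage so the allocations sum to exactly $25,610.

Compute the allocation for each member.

Metered usage total: 4,198 + 3,839 + 308 + 1,575 + 131 = 10,051.
Pro-rata amounts: Marchetti 10,696.53; Quinlan 9,781.79; Becker 784.79; Sato 4,013.11; Delacroix 333.79.
Rounded to nearest $10: Marchetti $10,700; Quinlan $9,780; Becker $780; Sato $4,010; Delacroix $330. Sum = $25,600.
Difference $25,610 − $25,600 = +$10 applied to largest metered usage (Marchetti): Marchetti becomes $10,710.

Marchetti: $10,710; Quinlan: $9,780; Becker: $780; Sato: $4,010; Delacroix: $330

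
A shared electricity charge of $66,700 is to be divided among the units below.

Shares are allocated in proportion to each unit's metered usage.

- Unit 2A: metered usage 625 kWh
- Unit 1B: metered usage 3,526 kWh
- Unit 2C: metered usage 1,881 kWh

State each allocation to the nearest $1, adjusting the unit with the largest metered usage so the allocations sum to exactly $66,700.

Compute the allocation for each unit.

Unit 2A: $6,911 | Unit 1B: $38,989 | Unit 2C: $20,800

Sum of metered usage: 625 + 3,526 + 1,881 = 6,032.
Unrounded shares: Unit 2A 6,911.06; Unit 1B 38,989.42; Unit 2C 20,799.52.
After rounding ($1): Unit 2A $6,911; Unit 1B $38,989; Unit 2C $20,800. Sum = $66,700.
Sum already equals the total — no adjustment.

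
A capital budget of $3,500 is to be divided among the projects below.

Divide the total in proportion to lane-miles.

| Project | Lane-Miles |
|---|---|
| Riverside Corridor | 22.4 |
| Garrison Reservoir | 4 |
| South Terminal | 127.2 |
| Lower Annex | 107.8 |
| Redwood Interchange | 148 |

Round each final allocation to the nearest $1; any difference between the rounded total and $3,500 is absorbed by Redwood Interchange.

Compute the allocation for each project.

Riverside Corridor: $191 · Garrison Reservoir: $34 · South Terminal: $1,087 · Lower Annex: $922 · Redwood Interchange: $1,266

Lane-miles total: 409.4.
Unrounded shares: Riverside Corridor 22.4/409.4 × $3,500 = 191.4998; Garrison Reservoir 4/409.4 × $3,500 = 34.20; South Terminal 127.2/409.4 × $3,500 = 1,087.45; Lower Annex 107.8/409.4 × $3,500 = 921.59; Redwood Interchange 148/409.4 × $3,500 = 1,265.27.
At nearest $1: Riverside Corridor $191; Garrison Reservoir $34; South Terminal $1,087; Lower Annex $922; Redwood Interchange $1,265. Sum = $3,499.
Difference $3,500 − $3,499 = +$1 applied to Redwood Interchange: Redwood Interchange becomes $1,266.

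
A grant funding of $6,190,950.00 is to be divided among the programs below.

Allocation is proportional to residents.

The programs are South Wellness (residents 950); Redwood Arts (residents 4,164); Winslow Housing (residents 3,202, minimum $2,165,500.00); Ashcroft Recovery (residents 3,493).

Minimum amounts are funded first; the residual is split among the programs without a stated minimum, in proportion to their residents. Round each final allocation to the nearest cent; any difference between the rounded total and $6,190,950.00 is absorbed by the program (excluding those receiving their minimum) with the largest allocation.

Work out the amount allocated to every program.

Minimums first: Winslow Housing $2,165,500.00. Residual $4,025,450.00.
Residual split over remaining residents 8,607: South Wellness 444,310.1545 → $444,310.15; Redwood Arts 1,947,481.5615 → $1,947,481.56; Ashcroft Recovery 1,633,658.2840 → $1,633,658.28.
Rounding difference +$0.01 applied to Redwood Arts → $1,947,481.57.

South Wellness: $444,310.15 · Redwood Arts: $1,947,481.57 · Winslow Housing: $2,165,500.00 · Ashcroft Recovery: $1,633,658.28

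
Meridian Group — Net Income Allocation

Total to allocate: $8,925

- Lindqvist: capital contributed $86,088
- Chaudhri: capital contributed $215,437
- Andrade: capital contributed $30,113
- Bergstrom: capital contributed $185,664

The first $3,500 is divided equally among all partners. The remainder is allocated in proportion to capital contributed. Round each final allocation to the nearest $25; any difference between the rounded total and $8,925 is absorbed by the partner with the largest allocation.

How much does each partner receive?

Lindqvist: $1,775 | Chaudhri: $3,125 | Andrade: $1,200 | Bergstrom: $2,825

Equal tier: $3,500 ÷ 4 = $875 apiece.
Remainder $5,425 by capital contributed (total 517,302): Lindqvist 902.81 → $900; Chaudhri 2,259.31 → $2,250; Andrade 315.80 → $325; Bergstrom 1,947.08 → $1,950.
Totals: Lindqvist $875 + $900 = $1,775; Chaudhri $875 + $2,250 = $3,125; Andrade $875 + $325 = $1,200; Bergstrom $875 + $1,950 = $2,825.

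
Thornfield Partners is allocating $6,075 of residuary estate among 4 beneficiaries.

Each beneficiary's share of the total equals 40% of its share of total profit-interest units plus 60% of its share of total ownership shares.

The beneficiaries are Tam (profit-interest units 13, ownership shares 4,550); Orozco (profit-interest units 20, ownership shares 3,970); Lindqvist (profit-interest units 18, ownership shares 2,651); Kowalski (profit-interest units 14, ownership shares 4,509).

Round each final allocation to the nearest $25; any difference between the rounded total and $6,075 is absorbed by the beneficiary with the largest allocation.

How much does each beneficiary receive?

Profit-interest units total 65; ownership shares total 15,680.
Combined weights (40% profit-interest units + 60% ownership shares): Tam 0.2541; Orozco 0.2750; Lindqvist 0.2122; Kowalski 0.2587.
Proportional shares: Tam 1,543.70; Orozco 1,670.57; Lindqvist 1,289.18; Kowalski 1,571.55.
At nearest $25: Tam $1,550; Orozco $1,675; Lindqvist $1,300; Kowalski $1,575. Sum = $6,100.
Difference $6,075 − $6,100 = −$25 applied to largest allocation (Orozco): Orozco becomes $1,650.

Tam: $1,550 · Orozco: $1,650 · Lindqvist: $1,300 · Kowalski: $1,575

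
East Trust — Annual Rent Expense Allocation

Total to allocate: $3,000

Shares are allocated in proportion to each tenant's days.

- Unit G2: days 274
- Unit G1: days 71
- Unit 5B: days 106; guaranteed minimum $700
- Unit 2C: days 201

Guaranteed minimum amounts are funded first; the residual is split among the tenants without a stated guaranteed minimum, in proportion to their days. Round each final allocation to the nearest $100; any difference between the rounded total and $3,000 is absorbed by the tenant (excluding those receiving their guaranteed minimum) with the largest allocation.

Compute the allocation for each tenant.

Unit G2: $1,200 | Unit G1: $300 | Unit 5B: $700 | Unit 2C: $800

Minimums first: Unit 5B $700. Residual $2,300.
Residual split over remaining days 546: Unit G2 1,154.21 → $1,200; Unit G1 299.08 → $300; Unit 2C 846.70 → $800.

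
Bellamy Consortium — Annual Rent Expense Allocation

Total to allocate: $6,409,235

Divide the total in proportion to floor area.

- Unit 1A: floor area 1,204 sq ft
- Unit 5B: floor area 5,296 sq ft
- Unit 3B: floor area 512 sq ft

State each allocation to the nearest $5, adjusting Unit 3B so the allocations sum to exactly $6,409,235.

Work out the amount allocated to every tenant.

Unit 1A: $1,100,500 · Unit 5B: $4,840,745 · Unit 3B: $467,990

Sum of floor area: 7,012.
Proportional shares: Unit 1A 1,204/7,012 × $6,409,235 = 1,100,501.85; Unit 5B 5,296/7,012 × $6,409,235 = 4,840,745.66; Unit 3B 512/7,012 × $6,409,235 = 467,987.496.
At nearest $5: Unit 1A $1,100,500; Unit 5B $4,840,745; Unit 3B $467,985. Sum = $6,409,230.
Difference $6,409,235 − $6,409,230 = +$5 applied to Unit 3B: Unit 3B becomes $467,990.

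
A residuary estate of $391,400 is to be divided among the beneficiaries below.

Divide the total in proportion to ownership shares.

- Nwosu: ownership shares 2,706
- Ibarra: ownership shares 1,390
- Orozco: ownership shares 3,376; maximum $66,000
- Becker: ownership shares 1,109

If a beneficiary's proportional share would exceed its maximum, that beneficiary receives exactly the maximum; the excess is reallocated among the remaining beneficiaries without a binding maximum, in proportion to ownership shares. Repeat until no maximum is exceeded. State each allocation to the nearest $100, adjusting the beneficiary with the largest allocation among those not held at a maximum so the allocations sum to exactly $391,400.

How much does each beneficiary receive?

Nwosu: $169,200 | Ibarra: $86,900 | Orozco: $66,000 | Becker: $69,300

Sum of ownership shares: 8,581.
Unconstrained shares: Nwosu 123,427.15; Ibarra 63,401.24; Orozco 153,987.46; Becker 50,584.15.
Cap binds for Orozco ($66,000); balance $325,400 reallocated over remaining ownership shares 5,205.
Remaining shares: Nwosu 169,170.49 → $169,200; Ibarra 86,898.37 → $86,900; Becker 69,331.14 → $69,300.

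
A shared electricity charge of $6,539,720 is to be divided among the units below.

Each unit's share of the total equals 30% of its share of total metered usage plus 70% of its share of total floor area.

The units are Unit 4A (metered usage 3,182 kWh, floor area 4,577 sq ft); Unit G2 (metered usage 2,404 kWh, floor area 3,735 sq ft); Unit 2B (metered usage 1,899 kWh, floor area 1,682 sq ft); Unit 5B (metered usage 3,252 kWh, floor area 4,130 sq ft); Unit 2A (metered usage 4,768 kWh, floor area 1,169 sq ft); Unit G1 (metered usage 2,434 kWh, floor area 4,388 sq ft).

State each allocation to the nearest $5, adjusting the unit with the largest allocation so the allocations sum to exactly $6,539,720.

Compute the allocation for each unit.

Unit 4A: $1,412,620; Unit G2: $1,131,675; Unit 2B: $598,920; Unit 5B: $1,316,295; Unit 2A: $793,365; Unit G1: $1,286,845

Metered usage total 17,939; floor area total 19,681.
Combined weights (30% metered usage + 70% floor area): Unit 4A 0.2160; Unit G2 0.1730; Unit 2B 0.0916; Unit 5B 0.2013; Unit 2A 0.1213; Unit G1 0.1968.
Unrounded shares: Unit 4A 1,412,613.48; Unit G2 1,131,677.42; Unit 2B 598,919.45; Unit 5B 1,316,296.82; Unit 2A 793,366.51; Unit G1 1,286,846.31.
Rounded to nearest $5: Unit 4A $1,412,615; Unit G2 $1,131,675; Unit 2B $598,920; Unit 5B $1,316,295; Unit 2A $793,365; Unit G1 $1,286,845. Sum = $6,539,715.
Difference $6,539,720 − $6,539,715 = +$5 applied to largest allocation (Unit 4A): Unit 4A becomes $1,412,620.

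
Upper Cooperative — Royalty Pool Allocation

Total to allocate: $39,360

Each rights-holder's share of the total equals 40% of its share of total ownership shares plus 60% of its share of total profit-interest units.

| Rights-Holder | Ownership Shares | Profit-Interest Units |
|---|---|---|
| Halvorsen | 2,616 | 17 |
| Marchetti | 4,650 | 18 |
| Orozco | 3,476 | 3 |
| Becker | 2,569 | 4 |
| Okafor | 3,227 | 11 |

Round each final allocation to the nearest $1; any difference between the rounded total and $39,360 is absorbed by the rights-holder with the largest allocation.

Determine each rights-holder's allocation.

Halvorsen: $10,065; Marchetti: $12,447; Orozco: $4,646; Becker: $4,228; Okafor: $7,974

Totals — ownership shares 16,538, profit-interest units 53.
Combined weights (40% ownership shares + 60% profit-interest units): Halvorsen 0.2557; Marchetti 0.3162; Orozco 0.1180; Becker 0.1074; Okafor 0.2026.
Proportional shares: Halvorsen 10,065.35; Marchetti 12,447.28; Orozco 4,645.87; Becker 4,228.00; Okafor 7,973.504.
Rounded to nearest $1: Halvorsen $10,065; Marchetti $12,447; Orozco $4,646; Becker $4,228; Okafor $7,974. Sum = $39,360.
Sum already equals the total — no adjustment.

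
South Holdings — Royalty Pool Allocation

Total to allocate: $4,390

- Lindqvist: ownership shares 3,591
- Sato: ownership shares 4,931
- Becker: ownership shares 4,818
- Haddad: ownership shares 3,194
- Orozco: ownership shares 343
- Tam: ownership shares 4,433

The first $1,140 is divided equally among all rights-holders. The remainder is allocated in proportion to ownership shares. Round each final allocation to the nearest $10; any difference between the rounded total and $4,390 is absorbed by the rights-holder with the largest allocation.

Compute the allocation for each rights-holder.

First tranche $1,140 split equally: $190 each.
Remainder $3,250 by ownership shares (total 21,310): Lindqvist 547.67 → $550; Sato 752.03 → $750; Becker 734.80 → $730; Haddad 487.12 → $490; Orozco 52.31 → $50; Tam 676.08 → $680.
Totals: Lindqvist $190 + $550 = $740; Sato $190 + $750 = $940; Becker $190 + $730 = $920; Haddad $190 + $490 = $680; Orozco $190 + $50 = $240; Tam $190 + $680 = $870.

Lindqvist: $740; Sato: $940; Becker: $920; Haddad: $680; Orozco: $240; Tam: $870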